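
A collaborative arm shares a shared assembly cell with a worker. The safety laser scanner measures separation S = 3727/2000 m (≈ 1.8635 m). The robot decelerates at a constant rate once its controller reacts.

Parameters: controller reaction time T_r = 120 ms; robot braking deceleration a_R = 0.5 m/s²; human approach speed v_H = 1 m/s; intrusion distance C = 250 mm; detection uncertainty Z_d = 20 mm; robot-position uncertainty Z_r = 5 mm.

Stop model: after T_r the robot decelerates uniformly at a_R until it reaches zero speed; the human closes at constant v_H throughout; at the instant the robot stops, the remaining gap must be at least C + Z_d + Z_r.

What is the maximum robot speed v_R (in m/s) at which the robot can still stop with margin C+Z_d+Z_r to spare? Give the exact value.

v_R_max = 11/20 m/s = 0.5500 m/s

collect terms ⇒ (1)·v_R² + (53/25)·v_R + (-2937/2000) = 0
  disc = (53/25)² − 4·(1)·(-2937/2000) = 25921/2500 ; √disc = 161/50
  v_R = (−(53/25) + 161/50) / (2·(1)) = 11/20 m/s
check:
T_s = v_R/a_R = (11/20)/(1/2) = 1.1000 s
robot covers v_R·T_r = 0.5500·0.1200 = 0.0660 m before braking
robot under decel: 0.5500²/(2·0.5000) = 0.3025 m
human over T_r+T_s: 1.0000·(0.1200+1.1000) = 1.2200 m
margins: 0.2500+0.0200+0.0050 = 0.2750 m
sum ≈ 0.0660+0.3025+1.2200+0.2750 ≈ 1.8635 m = S ✓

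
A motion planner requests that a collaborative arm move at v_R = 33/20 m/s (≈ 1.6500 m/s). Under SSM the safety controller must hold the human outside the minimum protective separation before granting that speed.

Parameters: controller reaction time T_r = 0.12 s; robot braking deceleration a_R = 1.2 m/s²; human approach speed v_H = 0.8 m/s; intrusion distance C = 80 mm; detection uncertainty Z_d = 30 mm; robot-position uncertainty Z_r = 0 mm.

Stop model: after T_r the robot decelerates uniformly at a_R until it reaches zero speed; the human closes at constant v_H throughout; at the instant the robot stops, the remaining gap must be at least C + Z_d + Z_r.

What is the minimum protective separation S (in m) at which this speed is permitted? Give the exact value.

stop time T_s = (33/20)/(6/5) = 1.3750 s
robot in T_r: 1.6500·0.1200 = 0.1980 m
braking distance = 1.6500²/(2·1.2000) = 1.1344 m
human closes 0.8000·1.4950 = 1.1960 m
C+Z_d+Z_r = 0.0800+0.0300+0.0000 = 0.1100 m
S_min ≈ 0.1980+1.1344+1.1960+0.1100  ⇒  S_min = 21107/8000 m

S_min = 21107/8000 m = 2.6384 m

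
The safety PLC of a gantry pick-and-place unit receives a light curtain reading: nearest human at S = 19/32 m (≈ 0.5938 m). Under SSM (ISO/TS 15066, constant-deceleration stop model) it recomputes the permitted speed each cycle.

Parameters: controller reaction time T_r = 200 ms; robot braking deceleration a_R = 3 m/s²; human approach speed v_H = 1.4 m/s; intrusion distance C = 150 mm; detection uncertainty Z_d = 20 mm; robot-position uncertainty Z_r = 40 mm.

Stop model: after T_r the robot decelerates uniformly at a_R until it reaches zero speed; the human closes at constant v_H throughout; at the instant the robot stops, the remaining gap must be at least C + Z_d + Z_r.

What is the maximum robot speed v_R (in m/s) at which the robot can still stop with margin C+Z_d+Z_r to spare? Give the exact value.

collect terms ⇒ (1/6)·v_R² + (2/3)·v_R + (-83/800) = 0
  disc = (2/3)² − 4·(1/6)·(-83/800) = 1849/3600 ; √disc = 43/60
  v_R = (−(2/3) + 43/60) / (2·(1/6)) = 3/20 m/s
check:
T_s = v_R/a_R = (3/20)/3 = 0.0500 s
reaction-phase robot travel = 0.1500·0.2000 = 0.0300 m
braking distance = 0.1500²/(2·3.0000) = 0.0037 m
human closes 1.4000·0.2500 = 0.3500 m
margins: 0.1500+0.0200+0.0400 = 0.2100 m
sum ≈ 0.0300+0.0037+0.3500+0.2100 ≈ 0.5938 m = S ✓

v_R_max = 3/20 m/s = 0.1500 m/s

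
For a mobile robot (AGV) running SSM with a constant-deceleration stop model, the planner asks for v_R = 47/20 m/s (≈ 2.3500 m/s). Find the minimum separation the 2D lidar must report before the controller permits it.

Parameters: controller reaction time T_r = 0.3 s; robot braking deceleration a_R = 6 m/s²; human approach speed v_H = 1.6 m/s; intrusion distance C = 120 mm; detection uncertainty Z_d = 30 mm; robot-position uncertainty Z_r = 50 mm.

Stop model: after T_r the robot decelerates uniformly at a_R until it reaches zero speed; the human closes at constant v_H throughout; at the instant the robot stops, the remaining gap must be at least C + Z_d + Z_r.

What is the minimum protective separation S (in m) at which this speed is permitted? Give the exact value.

S_min = 791/320 m = 2.4719 m

T_s = v_R/a_R = (47/20)/6 = 0.3917 s
robot covers v_R·T_r = 2.3500·0.3000 = 0.7050 m before braking
robot covers 2.3500·0.3917 − ½·6.0000·0.3917² = 0.4602 m while stopping
human over T_r+T_s: 1.6000·(0.3000+0.3917) = 1.1067 m
C+Z_d+Z_r = 0.1200+0.0300+0.0500 = 0.2000 m
S_min ≈ 0.7050+0.4602+1.1067+0.2000  ⇒  S_min = 791/320 m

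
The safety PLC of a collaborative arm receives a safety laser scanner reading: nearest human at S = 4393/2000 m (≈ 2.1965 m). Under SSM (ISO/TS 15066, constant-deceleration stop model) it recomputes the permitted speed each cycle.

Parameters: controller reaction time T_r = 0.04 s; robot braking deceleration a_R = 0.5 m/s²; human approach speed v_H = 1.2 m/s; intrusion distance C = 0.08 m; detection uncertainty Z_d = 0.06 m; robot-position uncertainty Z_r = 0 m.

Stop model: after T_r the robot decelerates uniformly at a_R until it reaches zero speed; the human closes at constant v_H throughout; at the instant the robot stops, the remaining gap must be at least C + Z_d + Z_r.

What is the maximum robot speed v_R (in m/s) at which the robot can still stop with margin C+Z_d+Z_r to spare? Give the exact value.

v_R_max = 13/20 m/s = 0.6500 m/s

at the boundary: (1)·v² + (61/25)·v + (-4017/2000) = 0
  disc = (61/25)² − 4·(1)·(-4017/2000) = 34969/2500 ; √disc = 187/50
  v_R = (−(61/25) + 187/50) / (2·(1)) = 13/20 m/s
check:
braking lasts T_s = (13/20)/(1/2) = 1.3000 s
reaction-phase robot travel = 0.6500·0.0400 = 0.0260 m
robot covers 0.6500·1.3000 − ½·0.5000·1.3000² = 0.4225 m while stopping
human closes 1.2000·1.3400 = 1.6080 m
residual clearance needed = 0.0800+0.0600+0.0000 = 0.1400 m
sum ≈ 0.0260+0.4225+1.6080+0.1400 ≈ 2.1965 m = S ✓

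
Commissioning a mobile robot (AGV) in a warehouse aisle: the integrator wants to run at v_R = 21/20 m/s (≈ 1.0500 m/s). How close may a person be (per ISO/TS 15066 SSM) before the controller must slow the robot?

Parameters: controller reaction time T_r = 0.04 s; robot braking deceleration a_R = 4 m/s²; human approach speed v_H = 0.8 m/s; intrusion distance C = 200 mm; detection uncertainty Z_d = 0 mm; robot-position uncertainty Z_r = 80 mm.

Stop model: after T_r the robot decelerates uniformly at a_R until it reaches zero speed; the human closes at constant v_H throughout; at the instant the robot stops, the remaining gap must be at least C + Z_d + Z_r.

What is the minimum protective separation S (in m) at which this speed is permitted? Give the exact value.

S_min = 11229/16000 m = 0.7018 m

braking lasts T_s = (21/20)/4 = 0.2625 s
robot in T_r: 1.0500·0.0400 = 0.0420 m
robot covers 1.0500·0.2625 − ½·4.0000·0.2625² = 0.1378 m while stopping
human closes 0.8000·0.3025 = 0.2420 m
margins: 0.2000+0.0000+0.0800 = 0.2800 m
S_min ≈ 0.0420+0.1378+0.2420+0.2800  ⇒  S_min = 11229/16000 m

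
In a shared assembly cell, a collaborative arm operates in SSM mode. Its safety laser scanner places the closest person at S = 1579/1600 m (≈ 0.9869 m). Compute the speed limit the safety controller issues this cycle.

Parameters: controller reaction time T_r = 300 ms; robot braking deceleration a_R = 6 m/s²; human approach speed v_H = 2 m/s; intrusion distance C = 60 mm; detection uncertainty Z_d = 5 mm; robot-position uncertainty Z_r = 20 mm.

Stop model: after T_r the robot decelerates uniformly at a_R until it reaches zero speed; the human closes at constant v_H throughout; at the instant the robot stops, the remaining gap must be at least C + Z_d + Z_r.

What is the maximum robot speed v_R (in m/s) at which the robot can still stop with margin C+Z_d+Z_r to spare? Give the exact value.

v_R_max = 9/20 m/s = 0.4500 m/s

at the boundary: (1/12)·v² + (19/30)·v + (-483/1600) = 0
  disc = (19/30)² − 4·(1/12)·(-483/1600) = 289/576 ; √disc = 17/24
  v_R = (−(19/30) + 17/24) / (2·(1/12)) = 9/20 m/s
check:
T_s = v_R/a_R = (9/20)/6 = 0.0750 s
robot in T_r: 0.4500·0.3000 = 0.1350 m
braking distance = 0.4500²/(2·6.0000) = 0.0169 m
human over T_r+T_s: 2.0000·(0.3000+0.0750) = 0.7500 m
C+Z_d+Z_r = 0.0600+0.0050+0.0200 = 0.0850 m
sum ≈ 0.1350+0.0169+0.7500+0.0850 ≈ 0.9869 m = S ✓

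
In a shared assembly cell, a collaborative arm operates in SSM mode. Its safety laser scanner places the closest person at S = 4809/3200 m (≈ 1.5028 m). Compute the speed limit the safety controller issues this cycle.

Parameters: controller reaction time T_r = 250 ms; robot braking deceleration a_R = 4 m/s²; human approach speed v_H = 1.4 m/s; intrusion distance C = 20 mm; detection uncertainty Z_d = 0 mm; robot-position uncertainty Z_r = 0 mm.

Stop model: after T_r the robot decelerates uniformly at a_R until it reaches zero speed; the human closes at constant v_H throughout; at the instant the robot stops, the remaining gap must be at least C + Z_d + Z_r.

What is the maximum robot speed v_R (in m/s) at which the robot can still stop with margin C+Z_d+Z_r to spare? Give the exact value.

collect terms ⇒ (1/8)·v_R² + (3/5)·v_R + (-145/128) = 0
  disc = (3/5)² − 4·(1/8)·(-145/128) = 5929/6400 ; √disc = 77/80
  v_R = (−(3/5) + 77/80) / (2·(1/8)) = 29/20 m/s
check:
braking lasts T_s = (29/20)/4 = 0.3625 s
reaction-phase robot travel = 1.4500·0.2500 = 0.3625 m
robot covers 1.4500·0.3625 − ½·4.0000·0.3625² = 0.2628 m while stopping
person approaches 1.4000·(0.2500+0.3625) = 0.8575 m
residual clearance needed = 0.0200+0.0000+0.0000 = 0.0200 m
sum ≈ 0.3625+0.2628+0.8575+0.0200 ≈ 1.5028 m = S ✓

v_R_max = 29/20 m/s = 1.4500 m/s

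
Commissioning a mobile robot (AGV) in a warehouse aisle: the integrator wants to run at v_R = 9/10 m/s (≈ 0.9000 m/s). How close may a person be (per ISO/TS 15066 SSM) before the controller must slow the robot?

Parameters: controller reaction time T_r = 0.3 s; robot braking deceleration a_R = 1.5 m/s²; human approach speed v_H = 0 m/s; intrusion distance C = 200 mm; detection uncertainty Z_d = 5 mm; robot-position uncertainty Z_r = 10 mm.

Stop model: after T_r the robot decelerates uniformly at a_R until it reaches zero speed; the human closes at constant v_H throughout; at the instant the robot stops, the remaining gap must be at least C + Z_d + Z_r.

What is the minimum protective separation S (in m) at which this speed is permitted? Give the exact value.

stop time T_s = (9/10)/(3/2) = 0.6000 s
reaction-phase robot travel = 0.9000·0.3000 = 0.2700 m
robot covers 0.9000·0.6000 − ½·1.5000·0.6000² = 0.2700 m while stopping
human over T_r+T_s: 0.0000·(0.3000+0.6000) = 0.0000 m
C+Z_d+Z_r = 0.2000+0.0050+0.0100 = 0.2150 m
S_min ≈ 0.2700+0.2700+0.0000+0.2150  ⇒  S_min = 151/200 m

S_min = 151/200 m = 0.7550 m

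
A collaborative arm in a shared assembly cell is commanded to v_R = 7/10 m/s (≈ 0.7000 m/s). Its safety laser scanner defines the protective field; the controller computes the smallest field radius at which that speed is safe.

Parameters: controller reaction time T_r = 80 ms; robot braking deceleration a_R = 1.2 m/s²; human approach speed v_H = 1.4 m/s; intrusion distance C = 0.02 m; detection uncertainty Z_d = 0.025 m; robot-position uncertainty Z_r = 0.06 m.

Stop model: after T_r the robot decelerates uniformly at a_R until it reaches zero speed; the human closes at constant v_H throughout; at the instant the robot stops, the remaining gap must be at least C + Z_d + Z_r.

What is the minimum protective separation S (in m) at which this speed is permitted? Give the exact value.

T_s = v_R/a_R = (7/10)/(6/5) = 0.5833 s
robot covers v_R·T_r = 0.7000·0.0800 = 0.0560 m before braking
braking distance = 0.7000²/(2·1.2000) = 0.2042 m
human closes 1.4000·0.6633 = 0.9287 m
residual clearance needed = 0.0200+0.0250+0.0600 = 0.1050 m
S_min ≈ 0.0560+0.2042+0.9287+0.1050  ⇒  S_min = 7763/6000 m

S_min = 7763/6000 m = 1.2938 m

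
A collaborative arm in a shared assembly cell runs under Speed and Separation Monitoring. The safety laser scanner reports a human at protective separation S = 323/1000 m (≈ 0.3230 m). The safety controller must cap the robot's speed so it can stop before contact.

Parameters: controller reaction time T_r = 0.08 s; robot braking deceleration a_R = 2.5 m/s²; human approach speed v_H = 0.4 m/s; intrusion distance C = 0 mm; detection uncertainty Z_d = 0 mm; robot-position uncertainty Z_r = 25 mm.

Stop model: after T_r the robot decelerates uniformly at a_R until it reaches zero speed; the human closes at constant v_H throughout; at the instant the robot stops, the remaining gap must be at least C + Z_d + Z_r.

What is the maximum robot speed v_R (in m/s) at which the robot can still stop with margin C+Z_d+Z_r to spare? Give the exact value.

v_R_max = 7/10 m/s = 0.7000 m/s

quadratic (1/5)·v² + (6/25)·v + (-133/500) = 0
  disc = (6/25)² − 4·(1/5)·(-133/500) = 169/625 ; √disc = 13/25
  v_R = (−(6/25) + 13/25) / (2·(1/5)) = 7/10 m/s
check:
braking lasts T_s = (7/10)/(5/2) = 0.2800 s
robot covers v_R·T_r = 0.7000·0.0800 = 0.0560 m before braking
braking distance = 0.7000²/(2·2.5000) = 0.0980 m
human over T_r+T_s: 0.4000·(0.0800+0.2800) = 0.1440 m
margins: 0.0000+0.0000+0.0250 = 0.0250 m
sum ≈ 0.0560+0.0980+0.1440+0.0250 ≈ 0.3230 m = S ✓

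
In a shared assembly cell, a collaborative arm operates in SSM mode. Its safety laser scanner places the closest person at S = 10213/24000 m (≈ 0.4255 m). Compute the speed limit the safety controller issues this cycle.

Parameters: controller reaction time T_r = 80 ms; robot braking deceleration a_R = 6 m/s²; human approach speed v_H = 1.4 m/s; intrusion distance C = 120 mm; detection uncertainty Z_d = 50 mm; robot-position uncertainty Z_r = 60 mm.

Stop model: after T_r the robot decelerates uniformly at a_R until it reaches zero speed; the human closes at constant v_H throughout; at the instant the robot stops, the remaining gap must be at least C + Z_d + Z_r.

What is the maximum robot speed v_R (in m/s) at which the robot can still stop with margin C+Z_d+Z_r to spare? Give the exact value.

v_R_max = 1/4 m/s = 0.2500 m/s

collect terms ⇒ (1/12)·v_R² + (47/150)·v_R + (-401/4800) = 0
  disc = (47/150)² − 4·(1/12)·(-401/4800) = 5041/40000 ; √disc = 71/200
  v_R = (−(47/150) + 71/200) / (2·(1/12)) = 1/4 m/s
check:
stop time T_s = (1/4)/6 = 0.0417 s
robot covers v_R·T_r = 0.2500·0.0800 = 0.0200 m before braking
robot covers 0.2500·0.0417 − ½·6.0000·0.0417² = 0.0052 m while stopping
human closes 1.4000·0.1217 = 0.1703 m
margins: 0.1200+0.0500+0.0600 = 0.2300 m
sum ≈ 0.0200+0.0052+0.1703+0.2300 ≈ 0.4255 m = S ✓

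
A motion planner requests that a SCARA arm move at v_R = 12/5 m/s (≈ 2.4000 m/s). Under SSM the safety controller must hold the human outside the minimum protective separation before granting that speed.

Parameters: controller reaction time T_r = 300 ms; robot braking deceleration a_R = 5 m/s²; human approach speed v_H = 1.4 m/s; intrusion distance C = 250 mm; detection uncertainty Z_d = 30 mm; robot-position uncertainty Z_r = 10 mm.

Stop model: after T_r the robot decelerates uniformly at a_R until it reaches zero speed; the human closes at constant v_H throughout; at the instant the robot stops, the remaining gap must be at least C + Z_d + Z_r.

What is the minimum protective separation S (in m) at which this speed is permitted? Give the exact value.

stop time T_s = (12/5)/5 = 0.4800 s
robot in T_r: 2.4000·0.3000 = 0.7200 m
braking distance = 2.4000²/(2·5.0000) = 0.5760 m
human closes 1.4000·0.7800 = 1.0920 m
margins: 0.2500+0.0300+0.0100 = 0.2900 m
S_min ≈ 0.7200+0.5760+1.0920+0.2900  ⇒  S_min = 1339/500 m

S_min = 1339/500 m = 2.6780 m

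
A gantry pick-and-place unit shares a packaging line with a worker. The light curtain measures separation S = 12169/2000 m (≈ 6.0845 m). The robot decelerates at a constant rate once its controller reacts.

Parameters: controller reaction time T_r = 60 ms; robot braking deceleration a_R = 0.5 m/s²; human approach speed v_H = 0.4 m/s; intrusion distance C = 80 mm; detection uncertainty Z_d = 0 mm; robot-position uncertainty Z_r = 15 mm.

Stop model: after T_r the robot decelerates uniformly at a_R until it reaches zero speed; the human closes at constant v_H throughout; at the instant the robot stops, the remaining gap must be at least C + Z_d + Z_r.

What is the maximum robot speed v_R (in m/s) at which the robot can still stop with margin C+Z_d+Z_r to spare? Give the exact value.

v_R_max = 41/20 m/s = 2.0500 m/s

at the boundary: (1)·v² + (43/50)·v + (-11931/2000) = 0
  disc = (43/50)² − 4·(1)·(-11931/2000) = 15376/625 ; √disc = 124/25
  v_R = (−(43/50) + 124/25) / (2·(1)) = 41/20 m/s
check:
T_s = v_R/a_R = (41/20)/(1/2) = 4.1000 s
robot in T_r: 2.0500·0.0600 = 0.1230 m
braking distance = 2.0500²/(2·0.5000) = 4.2025 m
person approaches 0.4000·(0.0600+4.1000) = 1.6640 m
margins: 0.0800+0.0000+0.0150 = 0.0950 m
sum ≈ 0.1230+4.2025+1.6640+0.0950 ≈ 6.0845 m = S ✓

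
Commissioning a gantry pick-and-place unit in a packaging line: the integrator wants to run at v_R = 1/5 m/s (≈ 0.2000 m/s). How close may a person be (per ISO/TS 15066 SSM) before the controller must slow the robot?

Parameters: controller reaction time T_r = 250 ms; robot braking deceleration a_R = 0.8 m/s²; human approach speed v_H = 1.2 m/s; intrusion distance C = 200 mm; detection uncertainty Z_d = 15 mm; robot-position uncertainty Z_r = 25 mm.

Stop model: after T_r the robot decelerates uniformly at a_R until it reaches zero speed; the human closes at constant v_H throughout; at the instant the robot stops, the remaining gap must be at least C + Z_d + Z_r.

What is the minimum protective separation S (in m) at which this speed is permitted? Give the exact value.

braking lasts T_s = (1/5)/(4/5) = 0.2500 s
robot covers v_R·T_r = 0.2000·0.2500 = 0.0500 m before braking
robot under decel: 0.2000²/(2·0.8000) = 0.0250 m
person approaches 1.2000·(0.2500+0.2500) = 0.6000 m
C+Z_d+Z_r = 0.2000+0.0150+0.0250 = 0.2400 m
S_min ≈ 0.0500+0.0250+0.6000+0.2400  ⇒  S_min = 183/200 m

S_min = 183/200 m = 0.9150 m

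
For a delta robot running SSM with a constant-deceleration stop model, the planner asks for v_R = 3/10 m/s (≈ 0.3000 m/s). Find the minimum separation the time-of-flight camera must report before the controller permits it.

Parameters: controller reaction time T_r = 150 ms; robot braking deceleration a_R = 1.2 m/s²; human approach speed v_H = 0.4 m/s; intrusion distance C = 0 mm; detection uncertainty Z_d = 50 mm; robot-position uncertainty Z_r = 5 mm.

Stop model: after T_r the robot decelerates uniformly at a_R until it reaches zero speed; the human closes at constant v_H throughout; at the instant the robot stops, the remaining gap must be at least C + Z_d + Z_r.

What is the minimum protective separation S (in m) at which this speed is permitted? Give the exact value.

S_min = 119/400 m = 0.2975 m

braking lasts T_s = (3/10)/(6/5) = 0.2500 s
reaction-phase robot travel = 0.3000·0.1500 = 0.0450 m
braking distance = 0.3000²/(2·1.2000) = 0.0375 m
person approaches 0.4000·(0.1500+0.2500) = 0.1600 m
margins: 0.0000+0.0500+0.0050 = 0.0550 m
S_min ≈ 0.0450+0.0375+0.1600+0.0550  ⇒  S_min = 119/400 m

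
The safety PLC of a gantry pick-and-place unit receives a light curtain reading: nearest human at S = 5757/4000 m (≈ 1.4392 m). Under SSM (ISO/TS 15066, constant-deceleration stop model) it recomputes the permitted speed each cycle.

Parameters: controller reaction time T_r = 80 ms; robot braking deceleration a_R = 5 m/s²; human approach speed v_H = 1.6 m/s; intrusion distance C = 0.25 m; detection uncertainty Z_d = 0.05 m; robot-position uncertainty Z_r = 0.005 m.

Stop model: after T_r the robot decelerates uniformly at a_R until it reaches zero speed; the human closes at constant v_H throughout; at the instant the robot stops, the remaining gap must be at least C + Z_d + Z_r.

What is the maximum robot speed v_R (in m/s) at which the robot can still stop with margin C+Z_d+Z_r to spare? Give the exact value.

collect terms ⇒ (1/10)·v_R² + (2/5)·v_R + (-161/160) = 0
  disc = (2/5)² − 4·(1/10)·(-161/160) = 9/16 ; √disc = 3/4
  v_R = (−(2/5) + 3/4) / (2·(1/10)) = 7/4 m/s
check:
stop time T_s = (7/4)/5 = 0.3500 s
reaction-phase robot travel = 1.7500·0.0800 = 0.1400 m
robot covers 1.7500·0.3500 − ½·5.0000·0.3500² = 0.3063 m while stopping
person approaches 1.6000·(0.0800+0.3500) = 0.6880 m
margins: 0.2500+0.0500+0.0050 = 0.3050 m
sum ≈ 0.1400+0.3063+0.6880+0.3050 ≈ 1.4392 m = S ✓

v_R_max = 7/4 m/s = 1.7500 m/s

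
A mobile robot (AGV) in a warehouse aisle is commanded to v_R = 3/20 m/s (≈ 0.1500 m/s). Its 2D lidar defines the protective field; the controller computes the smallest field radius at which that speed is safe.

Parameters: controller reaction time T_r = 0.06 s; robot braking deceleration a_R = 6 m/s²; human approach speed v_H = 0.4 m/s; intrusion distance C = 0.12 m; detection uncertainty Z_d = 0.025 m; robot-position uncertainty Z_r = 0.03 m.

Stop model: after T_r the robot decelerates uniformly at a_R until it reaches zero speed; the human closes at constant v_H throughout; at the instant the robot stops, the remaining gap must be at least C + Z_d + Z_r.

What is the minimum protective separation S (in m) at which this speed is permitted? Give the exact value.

S_min = 1759/8000 m = 0.2199 m

braking lasts T_s = (3/20)/6 = 0.0250 s
reaction-phase robot travel = 0.1500·0.0600 = 0.0090 m
braking distance = 0.1500²/(2·6.0000) = 0.0019 m
person approaches 0.4000·(0.0600+0.0250) = 0.0340 m
margins: 0.1200+0.0250+0.0300 = 0.1750 m
S_min ≈ 0.0090+0.0019+0.0340+0.1750  ⇒  S_min = 1759/8000 m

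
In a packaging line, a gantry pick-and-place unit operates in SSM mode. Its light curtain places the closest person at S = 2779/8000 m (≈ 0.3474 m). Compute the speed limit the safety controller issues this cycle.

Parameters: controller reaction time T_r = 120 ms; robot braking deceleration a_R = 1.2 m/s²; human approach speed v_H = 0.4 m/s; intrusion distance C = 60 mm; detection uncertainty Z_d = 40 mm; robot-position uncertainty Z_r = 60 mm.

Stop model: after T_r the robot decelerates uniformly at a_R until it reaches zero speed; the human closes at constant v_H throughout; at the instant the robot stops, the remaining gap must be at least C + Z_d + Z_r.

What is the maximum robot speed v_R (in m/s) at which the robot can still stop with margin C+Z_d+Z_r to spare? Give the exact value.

v_R_max = 1/4 m/s = 0.2500 m/s

quadratic (5/12)·v² + (34/75)·v + (-223/1600) = 0
  disc = (34/75)² − 4·(5/12)·(-223/1600) = 157609/360000 ; √disc = 397/600
  v_R = (−(34/75) + 397/600) / (2·(5/12)) = 1/4 m/s
check:
T_s = v_R/a_R = (1/4)/(6/5) = 0.2083 s
robot in T_r: 0.2500·0.1200 = 0.0300 m
robot under decel: 0.2500²/(2·1.2000) = 0.0260 m
human over T_r+T_s: 0.4000·(0.1200+0.2083) = 0.1313 m
residual clearance needed = 0.0600+0.0400+0.0600 = 0.1600 m
sum ≈ 0.0300+0.0260+0.1313+0.1600 ≈ 0.3474 m = S ✓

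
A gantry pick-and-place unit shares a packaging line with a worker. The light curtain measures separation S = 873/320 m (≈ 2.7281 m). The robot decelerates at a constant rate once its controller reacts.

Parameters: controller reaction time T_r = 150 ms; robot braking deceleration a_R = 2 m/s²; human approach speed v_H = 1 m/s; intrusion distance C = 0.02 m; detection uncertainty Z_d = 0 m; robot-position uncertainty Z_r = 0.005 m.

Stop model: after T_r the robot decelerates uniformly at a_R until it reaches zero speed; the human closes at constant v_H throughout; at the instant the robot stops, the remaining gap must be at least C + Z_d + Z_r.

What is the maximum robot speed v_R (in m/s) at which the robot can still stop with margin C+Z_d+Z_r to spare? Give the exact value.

v_R_max = 43/20 m/s = 2.1500 m/s

collect terms ⇒ (1/4)·v_R² + (13/20)·v_R + (-817/320) = 0
  disc = (13/20)² − 4·(1/4)·(-817/320) = 4761/1600 ; √disc = 69/40
  v_R = (−(13/20) + 69/40) / (2·(1/4)) = 43/20 m/s
check:
T_s = v_R/a_R = (43/20)/2 = 1.0750 s
robot in T_r: 2.1500·0.1500 = 0.3225 m
robot covers 2.1500·1.0750 − ½·2.0000·1.0750² = 1.1556 m while stopping
human over T_r+T_s: 1.0000·(0.1500+1.0750) = 1.2250 m
residual clearance needed = 0.0200+0.0000+0.0050 = 0.0250 m
sum ≈ 0.3225+1.1556+1.2250+0.0250 ≈ 2.7281 m = S ✓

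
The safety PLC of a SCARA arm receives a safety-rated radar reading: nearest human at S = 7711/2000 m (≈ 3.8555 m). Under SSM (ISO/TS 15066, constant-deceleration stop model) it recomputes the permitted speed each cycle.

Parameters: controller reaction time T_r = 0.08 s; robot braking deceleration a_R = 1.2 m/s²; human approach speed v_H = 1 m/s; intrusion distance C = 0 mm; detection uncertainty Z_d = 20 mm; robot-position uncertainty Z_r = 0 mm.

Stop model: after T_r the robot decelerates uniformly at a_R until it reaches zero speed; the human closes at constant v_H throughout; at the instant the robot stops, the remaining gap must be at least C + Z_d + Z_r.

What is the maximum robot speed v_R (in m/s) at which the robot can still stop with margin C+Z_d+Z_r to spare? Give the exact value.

at the boundary: (5/12)·v² + (137/150)·v + (-7511/2000) = 0
  disc = (137/150)² − 4·(5/12)·(-7511/2000) = 638401/90000 ; √disc = 799/300
  v_R = (−(137/150) + 799/300) / (2·(5/12)) = 21/10 m/s
check:
stop time T_s = (21/10)/(6/5) = 1.7500 s
robot in T_r: 2.1000·0.0800 = 0.1680 m
robot under decel: 2.1000²/(2·1.2000) = 1.8375 m
human closes 1.0000·1.8300 = 1.8300 m
margins: 0.0000+0.0200+0.0000 = 0.0200 m
sum ≈ 0.1680+1.8375+1.8300+0.0200 ≈ 3.8555 m = S ✓

v_R_max = 21/10 m/s = 2.1000 m/s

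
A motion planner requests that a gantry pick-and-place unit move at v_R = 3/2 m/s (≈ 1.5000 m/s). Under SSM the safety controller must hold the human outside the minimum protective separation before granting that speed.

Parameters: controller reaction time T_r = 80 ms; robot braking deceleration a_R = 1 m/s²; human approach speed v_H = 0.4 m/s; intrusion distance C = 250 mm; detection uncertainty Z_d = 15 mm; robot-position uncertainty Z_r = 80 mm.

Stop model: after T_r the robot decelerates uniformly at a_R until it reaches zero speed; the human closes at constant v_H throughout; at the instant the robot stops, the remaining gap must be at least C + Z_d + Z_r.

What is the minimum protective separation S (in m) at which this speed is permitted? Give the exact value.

stop time T_s = (3/2)/1 = 1.5000 s
reaction-phase robot travel = 1.5000·0.0800 = 0.1200 m
robot covers 1.5000·1.5000 − ½·1.0000·1.5000² = 1.1250 m while stopping
human closes 0.4000·1.5800 = 0.6320 m
residual clearance needed = 0.2500+0.0150+0.0800 = 0.3450 m
S_min ≈ 0.1200+1.1250+0.6320+0.3450  ⇒  S_min = 1111/500 m

S_min = 1111/500 m = 2.2220 m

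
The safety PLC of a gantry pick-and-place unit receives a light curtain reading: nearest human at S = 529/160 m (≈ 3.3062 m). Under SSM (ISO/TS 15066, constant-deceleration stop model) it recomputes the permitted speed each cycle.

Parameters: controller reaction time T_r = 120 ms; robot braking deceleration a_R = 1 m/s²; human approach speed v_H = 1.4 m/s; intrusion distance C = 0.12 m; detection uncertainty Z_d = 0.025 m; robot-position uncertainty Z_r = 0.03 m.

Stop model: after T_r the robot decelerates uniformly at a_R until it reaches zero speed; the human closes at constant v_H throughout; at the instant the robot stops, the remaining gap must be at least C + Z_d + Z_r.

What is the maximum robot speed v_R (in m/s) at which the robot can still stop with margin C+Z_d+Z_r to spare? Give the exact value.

v_R_max = 27/20 m/s = 1.3500 m/s

quadratic (1/2)·v² + (38/25)·v + (-11853/4000) = 0
  disc = (38/25)² − 4·(1/2)·(-11853/4000) = 82369/10000 ; √disc = 287/100
  v_R = (−(38/25) + 287/100) / (2·(1/2)) = 27/20 m/s
check:
braking lasts T_s = (27/20)/1 = 1.3500 s
reaction-phase robot travel = 1.3500·0.1200 = 0.1620 m
braking distance = 1.3500²/(2·1.0000) = 0.9113 m
human closes 1.4000·1.4700 = 2.0580 m
residual clearance needed = 0.1200+0.0250+0.0300 = 0.1750 m
sum ≈ 0.1620+0.9113+2.0580+0.1750 ≈ 3.3062 m = S ✓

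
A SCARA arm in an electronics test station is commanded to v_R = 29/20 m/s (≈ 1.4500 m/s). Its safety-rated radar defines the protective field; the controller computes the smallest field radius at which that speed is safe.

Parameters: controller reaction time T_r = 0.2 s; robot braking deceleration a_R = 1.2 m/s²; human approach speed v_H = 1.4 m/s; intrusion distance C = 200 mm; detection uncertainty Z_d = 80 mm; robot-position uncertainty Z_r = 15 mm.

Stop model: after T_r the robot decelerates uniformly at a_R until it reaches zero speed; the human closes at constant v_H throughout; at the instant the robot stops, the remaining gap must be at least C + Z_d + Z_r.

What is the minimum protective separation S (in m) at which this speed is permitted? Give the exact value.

stop time T_s = (29/20)/(6/5) = 1.2083 s
robot covers v_R·T_r = 1.4500·0.2000 = 0.2900 m before braking
braking distance = 1.4500²/(2·1.2000) = 0.8760 m
human closes 1.4000·1.4083 = 1.9717 m
residual clearance needed = 0.2000+0.0800+0.0150 = 0.2950 m
S_min ≈ 0.2900+0.8760+1.9717+0.2950  ⇒  S_min = 16477/4800 m

S_min = 16477/4800 m = 3.4327 m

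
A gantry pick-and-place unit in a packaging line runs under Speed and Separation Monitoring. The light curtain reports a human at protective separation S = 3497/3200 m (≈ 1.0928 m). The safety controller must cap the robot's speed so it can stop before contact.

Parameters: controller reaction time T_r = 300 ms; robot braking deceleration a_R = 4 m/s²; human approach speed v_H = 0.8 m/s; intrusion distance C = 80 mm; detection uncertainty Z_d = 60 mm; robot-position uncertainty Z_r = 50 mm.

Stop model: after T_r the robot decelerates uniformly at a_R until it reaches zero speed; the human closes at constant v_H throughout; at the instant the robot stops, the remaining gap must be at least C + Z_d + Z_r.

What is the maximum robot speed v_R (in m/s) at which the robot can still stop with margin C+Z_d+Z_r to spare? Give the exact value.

at the boundary: (1/8)·v² + (1/2)·v + (-2121/3200) = 0
  disc = (1/2)² − 4·(1/8)·(-2121/3200) = 3721/6400 ; √disc = 61/80
  v_R = (−(1/2) + 61/80) / (2·(1/8)) = 21/20 m/s
check:
T_s = v_R/a_R = (21/20)/4 = 0.2625 s
reaction-phase robot travel = 1.0500·0.3000 = 0.3150 m
robot covers 1.0500·0.2625 − ½·4.0000·0.2625² = 0.1378 m while stopping
human over T_r+T_s: 0.8000·(0.3000+0.2625) = 0.4500 m
residual clearance needed = 0.0800+0.0600+0.0500 = 0.1900 m
sum ≈ 0.3150+0.1378+0.4500+0.1900 ≈ 1.0928 m = S ✓

v_R_max = 21/20 m/s = 1.0500 m/s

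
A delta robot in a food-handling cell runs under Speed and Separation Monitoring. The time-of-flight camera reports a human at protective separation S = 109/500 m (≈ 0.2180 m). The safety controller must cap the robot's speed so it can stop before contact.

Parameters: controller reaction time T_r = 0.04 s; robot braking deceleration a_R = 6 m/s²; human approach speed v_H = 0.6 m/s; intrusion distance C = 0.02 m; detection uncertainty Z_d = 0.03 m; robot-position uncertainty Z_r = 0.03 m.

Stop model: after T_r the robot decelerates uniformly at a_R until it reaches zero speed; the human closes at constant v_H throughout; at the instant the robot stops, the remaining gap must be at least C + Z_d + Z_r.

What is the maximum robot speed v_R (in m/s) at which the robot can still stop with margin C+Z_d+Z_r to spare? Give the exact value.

v_R_max = 3/5 m/s = 0.6000 m/s

collect terms ⇒ (1/12)·v_R² + (7/50)·v_R + (-57/500) = 0
  disc = (7/50)² − 4·(1/12)·(-57/500) = 36/625 ; √disc = 6/25
  v_R = (−(7/50) + 6/25) / (2·(1/12)) = 3/5 m/s
check:
braking lasts T_s = (3/5)/6 = 0.1000 s
robot in T_r: 0.6000·0.0400 = 0.0240 m
robot covers 0.6000·0.1000 − ½·6.0000·0.1000² = 0.0300 m while stopping
person approaches 0.6000·(0.0400+0.1000) = 0.0840 m
residual clearance needed = 0.0200+0.0300+0.0300 = 0.0800 m
sum ≈ 0.0240+0.0300+0.0840+0.0800 ≈ 0.2180 m = S ✓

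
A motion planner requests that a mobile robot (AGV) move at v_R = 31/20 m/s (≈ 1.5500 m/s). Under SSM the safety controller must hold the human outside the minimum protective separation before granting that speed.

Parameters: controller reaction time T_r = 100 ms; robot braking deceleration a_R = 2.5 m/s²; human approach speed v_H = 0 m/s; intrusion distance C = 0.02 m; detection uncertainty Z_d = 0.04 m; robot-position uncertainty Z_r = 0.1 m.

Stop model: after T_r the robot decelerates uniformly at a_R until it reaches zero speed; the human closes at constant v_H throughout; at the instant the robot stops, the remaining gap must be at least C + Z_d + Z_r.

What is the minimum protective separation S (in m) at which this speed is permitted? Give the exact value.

T_s = v_R/a_R = (31/20)/(5/2) = 0.6200 s
robot covers v_R·T_r = 1.5500·0.1000 = 0.1550 m before braking
braking distance = 1.5500²/(2·2.5000) = 0.4805 m
human over T_r+T_s: 0.0000·(0.1000+0.6200) = 0.0000 m
residual clearance needed = 0.0200+0.0400+0.1000 = 0.1600 m
S_min ≈ 0.1550+0.4805+0.0000+0.1600  ⇒  S_min = 1591/2000 m

S_min = 1591/2000 m = 0.7955 m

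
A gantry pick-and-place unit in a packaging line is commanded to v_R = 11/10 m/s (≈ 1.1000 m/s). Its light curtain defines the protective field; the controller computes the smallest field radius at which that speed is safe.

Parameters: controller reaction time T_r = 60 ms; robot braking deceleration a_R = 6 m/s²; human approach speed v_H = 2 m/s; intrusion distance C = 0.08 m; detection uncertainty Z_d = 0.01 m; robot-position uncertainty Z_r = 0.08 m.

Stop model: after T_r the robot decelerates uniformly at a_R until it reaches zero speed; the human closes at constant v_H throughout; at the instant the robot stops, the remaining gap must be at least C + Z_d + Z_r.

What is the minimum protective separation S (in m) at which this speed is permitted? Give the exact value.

S_min = 1647/2000 m = 0.8235 m

braking lasts T_s = (11/10)/6 = 0.1833 s
robot covers v_R·T_r = 1.1000·0.0600 = 0.0660 m before braking
robot covers 1.1000·0.1833 − ½·6.0000·0.1833² = 0.1008 m while stopping
person approaches 2.0000·(0.0600+0.1833) = 0.4867 m
C+Z_d+Z_r = 0.0800+0.0100+0.0800 = 0.1700 m
S_min ≈ 0.0660+0.1008+0.4867+0.1700  ⇒  S_min = 1647/2000 m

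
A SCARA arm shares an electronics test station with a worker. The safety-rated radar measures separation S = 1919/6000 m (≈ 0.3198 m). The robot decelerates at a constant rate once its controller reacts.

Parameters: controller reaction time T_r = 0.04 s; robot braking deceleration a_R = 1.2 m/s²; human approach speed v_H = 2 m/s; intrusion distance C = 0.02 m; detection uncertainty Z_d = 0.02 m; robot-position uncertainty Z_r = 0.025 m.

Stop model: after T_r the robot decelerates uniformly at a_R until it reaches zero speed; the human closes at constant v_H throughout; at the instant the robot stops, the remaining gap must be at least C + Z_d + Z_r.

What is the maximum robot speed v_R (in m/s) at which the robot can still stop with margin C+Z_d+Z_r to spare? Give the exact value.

quadratic (5/12)·v² + (128/75)·v + (-1049/6000) = 0
  disc = (128/75)² − 4·(5/12)·(-1049/6000) = 32041/10000 ; √disc = 179/100
  v_R = (−(128/75) + 179/100) / (2·(5/12)) = 1/10 m/s
check:
stop time T_s = (1/10)/(6/5) = 0.0833 s
robot covers v_R·T_r = 0.1000·0.0400 = 0.0040 m before braking
robot under decel: 0.1000²/(2·1.2000) = 0.0042 m
person approaches 2.0000·(0.0400+0.0833) = 0.2467 m
C+Z_d+Z_r = 0.0200+0.0200+0.0250 = 0.0650 m
sum ≈ 0.0040+0.0042+0.2467+0.0650 ≈ 0.3198 m = S ✓

v_R_max = 1/10 m/s = 0.1000 m/s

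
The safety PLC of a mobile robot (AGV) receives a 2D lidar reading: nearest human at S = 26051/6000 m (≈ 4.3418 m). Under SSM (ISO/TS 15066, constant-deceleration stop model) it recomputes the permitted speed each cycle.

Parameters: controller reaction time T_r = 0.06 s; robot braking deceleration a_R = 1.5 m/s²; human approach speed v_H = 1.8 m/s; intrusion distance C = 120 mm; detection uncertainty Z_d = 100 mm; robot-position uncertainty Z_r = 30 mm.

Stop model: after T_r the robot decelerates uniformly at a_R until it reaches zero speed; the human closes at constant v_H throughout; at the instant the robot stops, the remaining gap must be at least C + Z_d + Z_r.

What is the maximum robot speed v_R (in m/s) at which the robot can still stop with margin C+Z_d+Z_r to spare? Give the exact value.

at the boundary: (1/3)·v² + (63/50)·v + (-23903/6000) = 0
  disc = (63/50)² − 4·(1/3)·(-23903/6000) = 38809/5625 ; √disc = 197/75
  v_R = (−(63/50) + 197/75) / (2·(1/3)) = 41/20 m/s
check:
T_s = v_R/a_R = (41/20)/(3/2) = 1.3667 s
robot in T_r: 2.0500·0.0600 = 0.1230 m
robot covers 2.0500·1.3667 − ½·1.5000·1.3667² = 1.4008 m while stopping
human closes 1.8000·1.4267 = 2.5680 m
margins: 0.1200+0.1000+0.0300 = 0.2500 m
sum ≈ 0.1230+1.4008+2.5680+0.2500 ≈ 4.3418 m = S ✓

v_R_max = 41/20 m/s = 2.0500 m/s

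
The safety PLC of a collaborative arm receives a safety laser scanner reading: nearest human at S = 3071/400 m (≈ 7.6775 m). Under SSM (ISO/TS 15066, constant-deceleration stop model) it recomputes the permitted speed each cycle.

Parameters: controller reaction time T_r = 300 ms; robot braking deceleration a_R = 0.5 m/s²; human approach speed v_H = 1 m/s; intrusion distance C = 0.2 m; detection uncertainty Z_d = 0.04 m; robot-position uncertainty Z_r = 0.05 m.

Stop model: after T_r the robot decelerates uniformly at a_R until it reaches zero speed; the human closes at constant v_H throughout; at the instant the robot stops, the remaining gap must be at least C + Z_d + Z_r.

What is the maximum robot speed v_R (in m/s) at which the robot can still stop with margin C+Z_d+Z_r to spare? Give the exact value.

collect terms ⇒ (1)·v_R² + (23/10)·v_R + (-567/80) = 0
  disc = (23/10)² − 4·(1)·(-567/80) = 841/25 ; √disc = 29/5
  v_R = (−(23/10) + 29/5) / (2·(1)) = 7/4 m/s
check:
stop time T_s = (7/4)/(1/2) = 3.5000 s
reaction-phase robot travel = 1.7500·0.3000 = 0.5250 m
robot covers 1.7500·3.5000 − ½·0.5000·3.5000² = 3.0625 m while stopping
human over T_r+T_s: 1.0000·(0.3000+3.5000) = 3.8000 m
residual clearance needed = 0.2000+0.0400+0.0500 = 0.2900 m
sum ≈ 0.5250+3.0625+3.8000+0.2900 ≈ 7.6775 m = S ✓

v_R_max = 7/4 m/s = 1.7500 m/s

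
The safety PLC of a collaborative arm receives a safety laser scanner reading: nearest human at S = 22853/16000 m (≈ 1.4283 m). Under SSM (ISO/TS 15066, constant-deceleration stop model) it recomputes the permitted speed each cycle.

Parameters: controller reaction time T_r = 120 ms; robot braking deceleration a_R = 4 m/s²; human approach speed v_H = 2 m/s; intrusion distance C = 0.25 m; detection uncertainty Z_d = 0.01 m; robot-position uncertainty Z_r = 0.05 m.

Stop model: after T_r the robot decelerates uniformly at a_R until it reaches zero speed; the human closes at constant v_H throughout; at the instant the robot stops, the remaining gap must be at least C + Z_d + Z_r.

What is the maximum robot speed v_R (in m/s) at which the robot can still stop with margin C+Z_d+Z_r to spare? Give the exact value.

v_R_max = 23/20 m/s = 1.1500 m/s

collect terms ⇒ (1/8)·v_R² + (31/50)·v_R + (-14053/16000) = 0
  disc = (31/50)² − 4·(1/8)·(-14053/16000) = 131769/160000 ; √disc = 363/400
  v_R = (−(31/50) + 363/400) / (2·(1/8)) = 23/20 m/s
check:
T_s = v_R/a_R = (23/20)/4 = 0.2875 s
reaction-phase robot travel = 1.1500·0.1200 = 0.1380 m
braking distance = 1.1500²/(2·4.0000) = 0.1653 m
person approaches 2.0000·(0.1200+0.2875) = 0.8150 m
residual clearance needed = 0.2500+0.0100+0.0500 = 0.3100 m
sum ≈ 0.1380+0.1653+0.8150+0.3100 ≈ 1.4283 m = S ✓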